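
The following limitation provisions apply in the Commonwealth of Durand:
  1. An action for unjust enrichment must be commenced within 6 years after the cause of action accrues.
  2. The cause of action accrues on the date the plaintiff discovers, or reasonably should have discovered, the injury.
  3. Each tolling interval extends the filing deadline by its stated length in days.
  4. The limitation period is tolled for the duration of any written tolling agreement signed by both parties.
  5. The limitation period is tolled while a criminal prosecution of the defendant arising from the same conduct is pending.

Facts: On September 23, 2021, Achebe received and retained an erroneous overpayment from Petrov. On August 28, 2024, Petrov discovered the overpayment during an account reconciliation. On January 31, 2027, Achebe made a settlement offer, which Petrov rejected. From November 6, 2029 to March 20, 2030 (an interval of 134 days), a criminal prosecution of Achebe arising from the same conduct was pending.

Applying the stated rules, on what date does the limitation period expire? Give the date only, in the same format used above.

January 9, 2031

Accrual is tied to discovery, so the period began on August 28, 2024 rather than on September 23, 2021 when the act occurred.
Adding the 6 years base period to August 28, 2024 gives a deadline of August 28, 2030, before any tolling.
The pending criminal prosecution from November 6, 2029 to March 20, 2030 tolled the period for 134 days, extending the deadline to January 9, 2031.
The other events in the timeline have no effect on the limitation period under the stated rules.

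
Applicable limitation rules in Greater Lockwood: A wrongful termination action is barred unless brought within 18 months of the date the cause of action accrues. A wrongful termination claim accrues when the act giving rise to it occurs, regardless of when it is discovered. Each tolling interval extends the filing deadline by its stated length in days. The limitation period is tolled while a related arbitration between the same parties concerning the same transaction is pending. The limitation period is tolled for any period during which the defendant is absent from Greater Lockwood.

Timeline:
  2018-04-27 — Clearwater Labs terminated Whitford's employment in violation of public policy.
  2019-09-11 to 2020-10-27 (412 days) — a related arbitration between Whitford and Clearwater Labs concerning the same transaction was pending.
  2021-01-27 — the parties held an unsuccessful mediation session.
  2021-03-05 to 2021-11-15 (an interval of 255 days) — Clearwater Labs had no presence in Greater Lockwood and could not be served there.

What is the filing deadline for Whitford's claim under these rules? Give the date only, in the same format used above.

2020-12-12

The limitation period began to run on 2018-04-27.
Adding the 18 months base period to 2018-04-27 gives a deadline of 2019-10-27, before any tolling.
The pending related arbitration from 2019-09-11 to 2020-10-27 tolled the period for 412 days, extending the deadline to 2020-12-12.
The defendant's absence from the jurisdiction from 2021-03-05 to 2021-11-15 began after the period had already run on 2020-12-12, so it has no tolling effect.
The other events in the timeline have no effect on the limitation period under the stated rules.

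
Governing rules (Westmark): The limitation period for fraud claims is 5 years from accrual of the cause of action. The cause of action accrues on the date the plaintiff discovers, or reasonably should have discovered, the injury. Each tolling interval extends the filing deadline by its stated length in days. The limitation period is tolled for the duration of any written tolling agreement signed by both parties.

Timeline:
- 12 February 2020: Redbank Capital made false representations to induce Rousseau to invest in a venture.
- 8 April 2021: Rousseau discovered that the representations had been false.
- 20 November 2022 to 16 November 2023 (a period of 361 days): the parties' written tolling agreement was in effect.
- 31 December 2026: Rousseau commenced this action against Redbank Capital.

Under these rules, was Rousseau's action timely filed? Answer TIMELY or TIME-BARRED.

TIMELY

The claim did not accrue until Rousseau discovered the injury on 8 April 2021; the 12 February 2020 act date does not start the clock under the stated rule.
Adding the 5 years base period to 8 April 2021 gives a deadline of 8 April 2026, before any tolling.
The written tolling agreement from 20 November 2022 to 16 November 2023 tolled the period for 361 days, extending the deadline to 4 April 2027.
Rousseau filed on 31 December 2026, before the 4 April 2027 deadline, so the action is timely.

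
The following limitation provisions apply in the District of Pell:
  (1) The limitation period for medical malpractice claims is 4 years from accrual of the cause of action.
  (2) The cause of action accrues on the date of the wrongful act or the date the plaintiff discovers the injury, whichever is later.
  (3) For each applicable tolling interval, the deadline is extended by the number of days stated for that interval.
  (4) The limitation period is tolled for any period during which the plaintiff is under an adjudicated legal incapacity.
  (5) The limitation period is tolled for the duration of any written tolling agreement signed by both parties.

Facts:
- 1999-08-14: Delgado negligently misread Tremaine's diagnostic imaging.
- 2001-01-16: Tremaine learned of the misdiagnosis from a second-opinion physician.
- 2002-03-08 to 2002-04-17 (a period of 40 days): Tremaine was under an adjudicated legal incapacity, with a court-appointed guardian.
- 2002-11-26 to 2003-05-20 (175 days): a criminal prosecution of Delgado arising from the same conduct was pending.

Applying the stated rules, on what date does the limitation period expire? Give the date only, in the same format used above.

The claim accrued on 2001-01-16 — the later of the 1999-08-14 act and the 2001-01-16 discovery.
Adding the 4 years base period to 2001-01-16 gives a deadline of 2005-01-16, before any tolling.
The period was tolled for 40 days by the plaintiff's legal incapacity (2002-03-08 to 2002-04-17), pushing the deadline to 2005-02-25.
Although a criminal prosecution ran from 2002-11-26 to 2003-05-20, the stated rules do not make that a tolling event, so it is disregarded.

2005-02-25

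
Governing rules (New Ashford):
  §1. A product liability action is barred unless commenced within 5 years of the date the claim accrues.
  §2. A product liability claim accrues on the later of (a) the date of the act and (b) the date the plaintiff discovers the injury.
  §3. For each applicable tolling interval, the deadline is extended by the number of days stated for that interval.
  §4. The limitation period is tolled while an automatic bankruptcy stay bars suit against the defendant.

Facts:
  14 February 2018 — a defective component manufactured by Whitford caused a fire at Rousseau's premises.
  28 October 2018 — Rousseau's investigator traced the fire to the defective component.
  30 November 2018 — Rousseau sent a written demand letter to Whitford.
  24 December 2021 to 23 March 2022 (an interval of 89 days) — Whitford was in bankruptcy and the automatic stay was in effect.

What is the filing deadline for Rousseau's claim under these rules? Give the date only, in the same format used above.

Taking the later of the act (14 February 2018) and discovery (28 October 2018), the claim accrued on 28 October 2018.
Adding the 5 years base period to 28 October 2018 gives a deadline of 28 October 2023, before any tolling.
The period was tolled for 89 days by the automatic bankruptcy stay (24 December 2021 to 23 March 2022), pushing the deadline to 25 January 2024.
The other events in the timeline have no effect on the limitation period under the stated rules.

25 January 2024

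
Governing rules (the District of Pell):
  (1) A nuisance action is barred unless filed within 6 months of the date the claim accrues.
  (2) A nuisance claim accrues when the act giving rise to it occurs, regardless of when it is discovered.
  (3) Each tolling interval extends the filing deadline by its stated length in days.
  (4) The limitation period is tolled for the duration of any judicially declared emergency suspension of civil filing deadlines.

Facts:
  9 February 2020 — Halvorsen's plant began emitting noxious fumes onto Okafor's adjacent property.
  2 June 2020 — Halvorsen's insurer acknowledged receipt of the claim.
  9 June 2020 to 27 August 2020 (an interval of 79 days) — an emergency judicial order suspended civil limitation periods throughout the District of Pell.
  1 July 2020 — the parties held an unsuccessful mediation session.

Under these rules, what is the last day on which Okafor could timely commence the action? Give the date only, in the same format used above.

27 October 2020

The claim accrued on 9 February 2020, when the wrongful act occurred.
The untolled deadline — 6 months after 9 February 2020 — is 9 August 2020.
The period was tolled for 79 days by the emergency suspension of filing deadlines (9 June 2020 to 27 August 2020), pushing the deadline to 27 October 2020.
None of the other events listed affects the running of the period under the stated rules.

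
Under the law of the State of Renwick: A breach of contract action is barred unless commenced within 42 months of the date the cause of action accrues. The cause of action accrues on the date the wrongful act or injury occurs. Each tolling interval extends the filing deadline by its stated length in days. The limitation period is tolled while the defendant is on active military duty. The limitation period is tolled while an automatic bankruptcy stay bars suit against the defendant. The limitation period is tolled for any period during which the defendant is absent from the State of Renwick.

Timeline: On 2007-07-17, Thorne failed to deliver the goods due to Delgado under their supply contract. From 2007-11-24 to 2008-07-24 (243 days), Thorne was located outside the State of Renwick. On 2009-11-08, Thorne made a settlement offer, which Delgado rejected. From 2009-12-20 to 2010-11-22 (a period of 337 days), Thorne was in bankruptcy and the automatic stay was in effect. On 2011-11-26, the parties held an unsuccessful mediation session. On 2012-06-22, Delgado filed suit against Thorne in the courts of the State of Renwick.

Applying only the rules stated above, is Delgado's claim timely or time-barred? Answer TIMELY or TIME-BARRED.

TIMELY

The claim accrued on 2007-07-17, when the wrongful act occurred.
42 months from 2007-07-17 is 2011-01-17.
The period was tolled for 243 days by the defendant's absence from the jurisdiction (2007-11-24 to 2008-07-24), pushing the deadline to 2011-09-17.
The automatic bankruptcy stay from 2009-12-20 to 2010-11-22 tolled the period for 337 days, extending the deadline to 2012-08-19.
Nothing else in the chronology tolls or restarts the period.
Filing on 2012-06-22 beat the 2012-08-19 deadline — the action is timely.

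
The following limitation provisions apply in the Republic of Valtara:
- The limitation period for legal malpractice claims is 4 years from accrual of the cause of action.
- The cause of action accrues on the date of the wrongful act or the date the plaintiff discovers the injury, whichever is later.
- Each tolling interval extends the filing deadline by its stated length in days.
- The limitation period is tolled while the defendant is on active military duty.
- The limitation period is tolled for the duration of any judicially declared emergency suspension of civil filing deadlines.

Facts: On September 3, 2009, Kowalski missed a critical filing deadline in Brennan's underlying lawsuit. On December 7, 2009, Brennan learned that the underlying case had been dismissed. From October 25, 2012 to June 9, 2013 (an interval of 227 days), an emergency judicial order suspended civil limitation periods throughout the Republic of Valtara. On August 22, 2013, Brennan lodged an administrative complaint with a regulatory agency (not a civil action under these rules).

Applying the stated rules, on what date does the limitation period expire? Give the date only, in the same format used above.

July 22, 2014

The claim accrued on December 7, 2009 — the later of the September 3, 2009 act and the December 7, 2009 discovery.
Adding the 4 years base period to December 7, 2009 gives a deadline of December 7, 2013, before any tolling.
The emergency suspension of filing deadlines from October 25, 2012 to June 9, 2013 tolled the period for 227 days, extending the deadline to July 22, 2014.
None of the other events listed affects the running of the period under the stated rules.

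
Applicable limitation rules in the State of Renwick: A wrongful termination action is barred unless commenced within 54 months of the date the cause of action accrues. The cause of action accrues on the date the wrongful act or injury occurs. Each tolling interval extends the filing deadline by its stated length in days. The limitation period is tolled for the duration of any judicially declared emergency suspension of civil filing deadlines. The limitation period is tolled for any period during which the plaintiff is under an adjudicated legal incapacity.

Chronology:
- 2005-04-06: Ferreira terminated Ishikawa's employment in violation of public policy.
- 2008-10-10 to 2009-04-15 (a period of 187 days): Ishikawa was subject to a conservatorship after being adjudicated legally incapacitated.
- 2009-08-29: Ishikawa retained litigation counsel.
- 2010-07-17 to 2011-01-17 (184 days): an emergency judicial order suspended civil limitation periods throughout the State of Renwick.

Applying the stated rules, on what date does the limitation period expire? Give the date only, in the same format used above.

2010-04-11

The cause of action accrued on 2005-04-06, the date of the act.
54 months from 2005-04-06 is 2009-10-06.
The period was tolled for 187 days by the plaintiff's legal incapacity (2008-10-10 to 2009-04-15), pushing the deadline to 2010-04-11.
The emergency suspension of filing deadlines starting 2010-07-17 came too late — the period had run on 2010-04-11 — and so does not extend the deadline.
Nothing else in the chronology tolls or restarts the period.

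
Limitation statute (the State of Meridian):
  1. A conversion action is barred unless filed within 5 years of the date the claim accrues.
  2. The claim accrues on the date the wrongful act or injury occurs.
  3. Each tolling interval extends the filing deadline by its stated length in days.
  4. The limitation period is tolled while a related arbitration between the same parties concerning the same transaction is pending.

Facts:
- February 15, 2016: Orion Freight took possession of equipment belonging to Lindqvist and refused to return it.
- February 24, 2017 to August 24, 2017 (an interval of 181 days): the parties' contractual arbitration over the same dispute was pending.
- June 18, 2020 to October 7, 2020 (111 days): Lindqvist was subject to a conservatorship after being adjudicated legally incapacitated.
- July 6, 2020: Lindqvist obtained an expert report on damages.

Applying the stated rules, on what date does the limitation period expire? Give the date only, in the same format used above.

August 15, 2021

The claim accrued on February 15, 2016, the date of the act.
The untolled deadline — 5 years after February 15, 2016 — is February 15, 2021.
The period was tolled for 181 days by the pending related arbitration (February 24, 2017 to August 24, 2017), pushing the deadline to August 15, 2021.
No stated provision tolls the period for the plaintiff's incapacity, so the interval from June 18, 2020 to October 7, 2020 has no effect on the deadline.
Nothing else in the chronology tolls or restarts the period.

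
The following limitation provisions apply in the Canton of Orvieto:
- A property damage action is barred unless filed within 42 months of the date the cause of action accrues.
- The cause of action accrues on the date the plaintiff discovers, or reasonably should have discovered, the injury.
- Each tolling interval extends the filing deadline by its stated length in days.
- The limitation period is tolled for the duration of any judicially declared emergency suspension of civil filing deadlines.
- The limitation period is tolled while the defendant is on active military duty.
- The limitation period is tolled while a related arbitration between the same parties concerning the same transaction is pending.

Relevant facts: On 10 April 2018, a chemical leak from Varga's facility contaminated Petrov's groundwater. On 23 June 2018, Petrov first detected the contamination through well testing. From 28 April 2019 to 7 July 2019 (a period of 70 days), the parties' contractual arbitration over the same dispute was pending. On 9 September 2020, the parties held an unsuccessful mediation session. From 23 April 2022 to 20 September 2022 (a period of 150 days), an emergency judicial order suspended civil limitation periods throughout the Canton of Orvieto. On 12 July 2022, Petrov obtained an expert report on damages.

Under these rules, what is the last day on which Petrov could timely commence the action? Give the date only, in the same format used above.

3 March 2022

The claim did not accrue until Petrov discovered the injury on 23 June 2018; the 10 April 2018 act date does not start the clock under the stated rule.
42 months from 23 June 2018 is 23 December 2021.
The period was tolled for 70 days by the pending related arbitration (28 April 2019 to 7 July 2019), pushing the deadline to 3 March 2022.
By the time the emergency suspension of filing deadlines began on 23 April 2022, the limitation period had already expired on 3 March 2022; that interval cannot revive it.
The other events in the timeline have no effect on the limitation period under the stated rules.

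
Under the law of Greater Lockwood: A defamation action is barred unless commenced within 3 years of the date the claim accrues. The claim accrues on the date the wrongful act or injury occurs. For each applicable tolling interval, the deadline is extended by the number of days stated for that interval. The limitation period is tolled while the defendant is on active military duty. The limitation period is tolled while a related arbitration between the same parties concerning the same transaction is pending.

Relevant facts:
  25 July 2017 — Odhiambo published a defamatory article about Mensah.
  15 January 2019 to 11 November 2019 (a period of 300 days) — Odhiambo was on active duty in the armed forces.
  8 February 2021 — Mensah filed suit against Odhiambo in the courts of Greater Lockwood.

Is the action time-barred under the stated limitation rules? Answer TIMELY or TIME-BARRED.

The claim accrued on 25 July 2017, the date of the act.
Adding the 3 years base period to 25 July 2017 gives a deadline of 25 July 2020, before any tolling.
The defendant's active military service from 15 January 2019 to 11 November 2019 tolled the period for 300 days, extending the deadline to 21 May 2021.
Mensah filed on 8 February 2021, before the 21 May 2021 deadline, so the action is timely.

TIMELY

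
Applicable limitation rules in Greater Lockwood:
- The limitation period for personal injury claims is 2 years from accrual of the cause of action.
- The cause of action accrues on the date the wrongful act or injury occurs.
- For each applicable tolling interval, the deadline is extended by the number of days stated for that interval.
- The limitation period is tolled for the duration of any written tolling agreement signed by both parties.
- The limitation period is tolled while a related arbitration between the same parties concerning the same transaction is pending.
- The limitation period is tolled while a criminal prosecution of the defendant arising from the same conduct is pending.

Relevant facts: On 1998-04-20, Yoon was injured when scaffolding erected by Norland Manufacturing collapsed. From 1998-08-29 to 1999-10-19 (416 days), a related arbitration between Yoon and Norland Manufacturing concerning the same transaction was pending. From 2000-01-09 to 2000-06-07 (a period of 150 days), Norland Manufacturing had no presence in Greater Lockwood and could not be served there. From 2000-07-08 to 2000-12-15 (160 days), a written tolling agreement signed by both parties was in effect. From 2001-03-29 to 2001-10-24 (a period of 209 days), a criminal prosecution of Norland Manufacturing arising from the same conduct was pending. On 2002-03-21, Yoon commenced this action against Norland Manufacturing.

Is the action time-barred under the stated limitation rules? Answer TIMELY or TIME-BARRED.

TIMELY

The claim accrued on 1998-04-20, when the wrongful act occurred.
2 years from 1998-04-20 is 2000-04-20.
Because the pending related arbitration ran from 1998-08-29 to 1999-10-19, the deadline is extended by 416 days to 2001-06-10.
The written tolling agreement from 2000-07-08 to 2000-12-15 tolled the period for 160 days, extending the deadline to 2001-11-17.
Because the pending criminal prosecution ran from 2001-03-29 to 2001-10-24, the deadline is extended by 209 days to 2002-06-14.
No stated provision tolls the period for the defendant's absence, so the interval from 2000-01-09 to 2000-06-07 has no effect on the deadline.
The 2002-03-21 filing precedes the 2002-06-14 deadline; the claim is timely.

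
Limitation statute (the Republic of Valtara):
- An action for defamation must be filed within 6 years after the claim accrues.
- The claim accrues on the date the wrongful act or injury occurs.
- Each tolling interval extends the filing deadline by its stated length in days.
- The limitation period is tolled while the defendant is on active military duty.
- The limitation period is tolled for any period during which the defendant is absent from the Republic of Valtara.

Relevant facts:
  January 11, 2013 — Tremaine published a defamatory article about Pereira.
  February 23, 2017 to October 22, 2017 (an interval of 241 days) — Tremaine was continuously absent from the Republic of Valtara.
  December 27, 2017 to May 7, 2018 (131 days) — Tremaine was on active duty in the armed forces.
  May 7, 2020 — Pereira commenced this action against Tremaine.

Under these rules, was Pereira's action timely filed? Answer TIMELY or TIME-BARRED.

The claim accrued on January 11, 2013, the date of the act.
6 years from January 11, 2013 is January 11, 2019.
Because the defendant's absence from the jurisdiction ran from February 23, 2017 to October 22, 2017, the deadline is extended by 241 days to September 9, 2019.
Because the defendant's active military service ran from December 27, 2017 to May 7, 2018, the deadline is extended by 131 days to January 18, 2020.
Pereira filed on May 7, 2020, after the January 18, 2020 deadline, so the action is time-barred.

TIME-BARRED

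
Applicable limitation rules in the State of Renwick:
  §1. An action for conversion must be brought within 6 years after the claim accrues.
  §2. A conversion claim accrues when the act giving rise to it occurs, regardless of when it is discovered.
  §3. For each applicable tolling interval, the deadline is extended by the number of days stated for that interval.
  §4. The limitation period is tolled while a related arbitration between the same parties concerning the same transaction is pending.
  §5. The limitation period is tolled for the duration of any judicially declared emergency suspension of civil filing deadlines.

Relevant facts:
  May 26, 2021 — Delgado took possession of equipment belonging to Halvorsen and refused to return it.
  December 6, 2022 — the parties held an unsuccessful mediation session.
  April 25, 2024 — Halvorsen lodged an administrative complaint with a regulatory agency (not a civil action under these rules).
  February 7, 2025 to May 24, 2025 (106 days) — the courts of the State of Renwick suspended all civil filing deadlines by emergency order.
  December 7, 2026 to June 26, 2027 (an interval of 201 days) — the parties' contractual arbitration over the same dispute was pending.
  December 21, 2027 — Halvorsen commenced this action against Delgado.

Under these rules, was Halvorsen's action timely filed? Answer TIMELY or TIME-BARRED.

The limitation period began to run on May 26, 2021.
The untolled deadline — 6 years after May 26, 2021 — is May 26, 2027.
Because the emergency suspension of filing deadlines ran from February 7, 2025 to May 24, 2025, the deadline is extended by 106 days to September 9, 2027.
The period was tolled for 201 days by the pending related arbitration (December 7, 2026 to June 26, 2027), pushing the deadline to March 28, 2028.
Nothing else in the chronology tolls or restarts the period.
The December 21, 2027 filing precedes the March 28, 2028 deadline; the claim is timely.

TIMELY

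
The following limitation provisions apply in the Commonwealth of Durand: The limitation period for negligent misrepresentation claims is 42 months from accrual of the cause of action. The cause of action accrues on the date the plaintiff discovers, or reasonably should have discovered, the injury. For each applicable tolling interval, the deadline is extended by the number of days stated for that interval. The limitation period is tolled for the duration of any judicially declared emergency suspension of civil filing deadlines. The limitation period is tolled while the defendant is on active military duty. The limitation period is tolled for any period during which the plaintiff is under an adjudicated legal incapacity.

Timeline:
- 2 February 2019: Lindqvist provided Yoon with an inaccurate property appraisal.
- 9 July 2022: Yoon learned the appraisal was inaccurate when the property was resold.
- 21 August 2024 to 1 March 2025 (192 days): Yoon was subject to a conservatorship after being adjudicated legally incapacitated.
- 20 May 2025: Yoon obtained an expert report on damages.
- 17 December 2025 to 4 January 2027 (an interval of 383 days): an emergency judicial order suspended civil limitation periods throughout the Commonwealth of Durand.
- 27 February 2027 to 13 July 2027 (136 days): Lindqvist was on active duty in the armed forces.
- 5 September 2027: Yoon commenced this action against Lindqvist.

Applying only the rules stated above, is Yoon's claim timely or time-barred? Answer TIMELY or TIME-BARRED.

TIMELY

Under the discovery rule, the claim accrued on 9 July 2022, when Yoon discovered the injury — not on the 2 February 2019 date of the underlying act.
Adding the 42 months base period to 9 July 2022 gives a deadline of 9 January 2026, before any tolling.
The period was tolled for 192 days by the plaintiff's legal incapacity (21 August 2024 to 1 March 2025), pushing the deadline to 20 July 2026.
The period was tolled for 383 days by the emergency suspension of filing deadlines (17 December 2025 to 4 January 2027), pushing the deadline to 7 August 2027.
Because the defendant's active military service ran from 27 February 2027 to 13 July 2027, the deadline is extended by 136 days to 21 December 2027.
None of the other events listed affects the running of the period under the stated rules.
Yoon filed on 5 September 2027, before the 21 December 2027 deadline, so the action is timely.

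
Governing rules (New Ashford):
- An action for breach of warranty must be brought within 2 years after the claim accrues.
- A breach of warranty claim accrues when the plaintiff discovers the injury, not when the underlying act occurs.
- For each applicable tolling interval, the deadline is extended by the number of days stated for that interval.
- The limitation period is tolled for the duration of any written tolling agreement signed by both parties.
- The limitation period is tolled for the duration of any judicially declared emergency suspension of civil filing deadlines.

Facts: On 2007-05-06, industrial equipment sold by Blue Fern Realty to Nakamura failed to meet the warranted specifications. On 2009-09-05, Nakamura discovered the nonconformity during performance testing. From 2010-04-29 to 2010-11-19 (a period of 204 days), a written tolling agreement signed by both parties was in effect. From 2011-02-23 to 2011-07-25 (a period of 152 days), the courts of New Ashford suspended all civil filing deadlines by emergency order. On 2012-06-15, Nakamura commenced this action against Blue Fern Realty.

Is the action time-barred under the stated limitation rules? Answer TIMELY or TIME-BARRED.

TIMELY

Accrual is tied to discovery, so the period began on 2009-09-05 rather than on 2007-05-06 when the act occurred.
The untolled deadline — 2 years after 2009-09-05 — is 2011-09-05.
The written tolling agreement from 2010-04-29 to 2010-11-19 tolled the period for 204 days, extending the deadline to 2012-03-27.
The emergency suspension of filing deadlines from 2011-02-23 to 2011-07-25 tolled the period for 152 days, extending the deadline to 2012-08-26.
The 2012-06-15 filing precedes the 2012-08-26 deadline; the claim is timely.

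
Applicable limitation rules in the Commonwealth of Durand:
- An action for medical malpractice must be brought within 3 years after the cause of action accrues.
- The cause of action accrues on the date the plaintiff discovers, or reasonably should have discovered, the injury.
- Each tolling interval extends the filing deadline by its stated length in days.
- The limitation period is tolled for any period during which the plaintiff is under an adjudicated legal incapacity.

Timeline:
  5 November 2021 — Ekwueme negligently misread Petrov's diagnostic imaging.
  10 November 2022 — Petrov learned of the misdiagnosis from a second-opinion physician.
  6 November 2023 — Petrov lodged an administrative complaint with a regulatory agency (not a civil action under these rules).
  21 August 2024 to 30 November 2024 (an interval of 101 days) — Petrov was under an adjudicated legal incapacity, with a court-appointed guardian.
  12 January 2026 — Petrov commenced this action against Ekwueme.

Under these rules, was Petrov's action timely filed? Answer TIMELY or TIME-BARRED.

The claim did not accrue until Petrov discovered the injury on 10 November 2022; the 5 November 2021 act date does not start the clock under the stated rule.
Adding the 3 years base period to 10 November 2022 gives a deadline of 10 November 2025, before any tolling.
The plaintiff's legal incapacity from 21 August 2024 to 30 November 2024 tolled the period for 101 days, extending the deadline to 19 February 2026.
Nothing else in the chronology tolls or restarts the period.
Petrov filed on 12 January 2026, before the 19 February 2026 deadline, so the action is timely.

TIMELY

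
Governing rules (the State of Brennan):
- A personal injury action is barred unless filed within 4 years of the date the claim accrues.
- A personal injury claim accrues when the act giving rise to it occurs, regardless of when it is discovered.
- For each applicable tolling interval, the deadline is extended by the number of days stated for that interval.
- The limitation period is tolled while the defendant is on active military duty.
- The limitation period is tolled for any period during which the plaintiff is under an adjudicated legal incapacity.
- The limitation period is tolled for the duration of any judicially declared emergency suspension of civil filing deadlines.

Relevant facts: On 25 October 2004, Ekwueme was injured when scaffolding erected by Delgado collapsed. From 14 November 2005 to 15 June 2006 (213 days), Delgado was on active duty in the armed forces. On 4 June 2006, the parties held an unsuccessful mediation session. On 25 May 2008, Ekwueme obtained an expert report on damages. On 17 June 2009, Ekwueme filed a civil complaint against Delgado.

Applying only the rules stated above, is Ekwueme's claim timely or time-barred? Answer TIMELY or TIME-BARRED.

TIME-BARRED

The claim accrued on 25 October 2004, the date of the act.
The untolled deadline — 4 years after 25 October 2004 — is 25 October 2008.
Because the defendant's active military service ran from 14 November 2005 to 15 June 2006, the deadline is extended by 213 days to 26 May 2009.
The other events in the timeline have no effect on the limitation period under the stated rules.
The 17 June 2009 filing falls after the 26 May 2009 deadline; the claim is time-barred.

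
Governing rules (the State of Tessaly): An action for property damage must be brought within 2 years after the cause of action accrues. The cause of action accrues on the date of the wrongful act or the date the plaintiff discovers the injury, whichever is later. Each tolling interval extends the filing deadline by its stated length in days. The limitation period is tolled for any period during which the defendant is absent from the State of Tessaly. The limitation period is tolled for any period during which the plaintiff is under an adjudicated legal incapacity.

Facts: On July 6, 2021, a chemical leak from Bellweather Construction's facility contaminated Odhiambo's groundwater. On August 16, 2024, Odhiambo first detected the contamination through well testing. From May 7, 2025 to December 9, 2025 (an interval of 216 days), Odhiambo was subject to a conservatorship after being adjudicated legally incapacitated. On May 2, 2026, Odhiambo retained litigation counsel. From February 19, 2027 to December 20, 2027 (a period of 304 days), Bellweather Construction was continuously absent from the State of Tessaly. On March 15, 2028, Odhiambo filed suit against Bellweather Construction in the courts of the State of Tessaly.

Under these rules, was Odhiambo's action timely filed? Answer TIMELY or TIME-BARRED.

TIME-BARRED

Because discovery on August 16, 2024 post-dates the July 6, 2021 act, accrual under the later-of rule falls on August 16, 2024.
2 years from August 16, 2024 is August 16, 2026.
The plaintiff's legal incapacity from May 7, 2025 to December 9, 2025 tolled the period for 216 days, extending the deadline to March 20, 2027.
The defendant's absence from the jurisdiction from February 19, 2027 to December 20, 2027 tolled the period for 304 days, extending the deadline to January 18, 2028.
The other events in the timeline have no effect on the limitation period under the stated rules.
The March 15, 2028 filing falls after the January 18, 2028 deadline; the claim is time-barred.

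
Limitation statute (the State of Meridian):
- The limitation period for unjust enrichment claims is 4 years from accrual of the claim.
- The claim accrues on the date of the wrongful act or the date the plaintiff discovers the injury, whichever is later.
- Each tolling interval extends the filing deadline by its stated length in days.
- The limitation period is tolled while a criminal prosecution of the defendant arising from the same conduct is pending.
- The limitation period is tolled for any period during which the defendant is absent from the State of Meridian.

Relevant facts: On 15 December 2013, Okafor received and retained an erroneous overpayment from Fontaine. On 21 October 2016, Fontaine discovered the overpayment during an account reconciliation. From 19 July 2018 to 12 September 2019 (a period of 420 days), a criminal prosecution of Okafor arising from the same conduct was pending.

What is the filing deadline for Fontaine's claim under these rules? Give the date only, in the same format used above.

15 December 2021

Because discovery on 21 October 2016 post-dates the 15 December 2013 act, accrual under the later-of rule falls on 21 October 2016.
4 years from 21 October 2016 is 21 October 2020.
The pending criminal prosecution from 19 July 2018 to 12 September 2019 tolled the period for 420 days, extending the deadline to 15 December 2021.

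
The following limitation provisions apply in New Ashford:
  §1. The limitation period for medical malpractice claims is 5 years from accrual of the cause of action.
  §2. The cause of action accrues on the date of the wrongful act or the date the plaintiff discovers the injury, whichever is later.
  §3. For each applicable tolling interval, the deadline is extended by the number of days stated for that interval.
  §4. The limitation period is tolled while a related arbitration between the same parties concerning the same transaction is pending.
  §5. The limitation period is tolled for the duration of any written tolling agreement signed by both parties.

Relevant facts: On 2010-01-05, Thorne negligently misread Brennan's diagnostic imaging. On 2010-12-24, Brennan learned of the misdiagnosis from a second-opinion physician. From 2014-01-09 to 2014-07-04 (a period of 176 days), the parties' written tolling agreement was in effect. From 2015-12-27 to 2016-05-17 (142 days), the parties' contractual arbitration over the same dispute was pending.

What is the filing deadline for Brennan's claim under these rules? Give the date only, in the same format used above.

2016-11-06

The claim accrued on 2010-12-24 — the later of the 2010-01-05 act and the 2010-12-24 discovery.
The untolled deadline — 5 years after 2010-12-24 — is 2015-12-24.
The period was tolled for 176 days by the written tolling agreement (2014-01-09 to 2014-07-04), pushing the deadline to 2016-06-17.
Because the pending related arbitration ran from 2015-12-27 to 2016-05-17, the deadline is extended by 142 days to 2016-11-06.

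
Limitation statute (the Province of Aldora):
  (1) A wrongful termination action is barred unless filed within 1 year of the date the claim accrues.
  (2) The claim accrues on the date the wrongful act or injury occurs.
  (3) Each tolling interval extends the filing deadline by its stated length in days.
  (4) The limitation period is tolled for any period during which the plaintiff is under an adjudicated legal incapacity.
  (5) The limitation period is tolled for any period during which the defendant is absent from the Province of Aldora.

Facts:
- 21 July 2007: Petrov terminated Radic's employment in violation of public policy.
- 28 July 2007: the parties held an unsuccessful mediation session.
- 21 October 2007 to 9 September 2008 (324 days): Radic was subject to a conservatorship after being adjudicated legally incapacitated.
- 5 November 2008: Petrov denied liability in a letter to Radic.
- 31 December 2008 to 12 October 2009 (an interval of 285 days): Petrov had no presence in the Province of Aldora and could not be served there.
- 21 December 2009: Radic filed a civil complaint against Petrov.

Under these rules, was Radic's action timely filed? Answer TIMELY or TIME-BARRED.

The claim accrued on 21 July 2007, when the wrongful act occurred.
1 year from 21 July 2007 is 21 July 2008.
The period was tolled for 324 days by the plaintiff's legal incapacity (21 October 2007 to 9 September 2008), pushing the deadline to 10 June 2009.
Because the defendant's absence from the jurisdiction ran from 31 December 2008 to 12 October 2009, the deadline is extended by 285 days to 22 March 2010.
Nothing else in the chronology tolls or restarts the period.
Radic filed on 21 December 2009, before the 22 March 2010 deadline, so the action is timely.

TIMELY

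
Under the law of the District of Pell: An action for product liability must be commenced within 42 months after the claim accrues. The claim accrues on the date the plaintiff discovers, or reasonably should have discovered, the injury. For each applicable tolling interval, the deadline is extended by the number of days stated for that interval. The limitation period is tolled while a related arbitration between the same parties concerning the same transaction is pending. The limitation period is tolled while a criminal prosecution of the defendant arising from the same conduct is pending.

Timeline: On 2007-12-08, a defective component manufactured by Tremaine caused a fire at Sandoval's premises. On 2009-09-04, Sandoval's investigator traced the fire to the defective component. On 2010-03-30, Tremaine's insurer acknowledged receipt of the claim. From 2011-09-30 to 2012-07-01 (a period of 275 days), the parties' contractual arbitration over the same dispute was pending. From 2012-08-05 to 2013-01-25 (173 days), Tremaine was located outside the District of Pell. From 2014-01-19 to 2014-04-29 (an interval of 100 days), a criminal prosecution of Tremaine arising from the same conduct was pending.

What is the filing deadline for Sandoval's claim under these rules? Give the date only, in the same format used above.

2013-12-04

The claim did not accrue until Sandoval discovered the injury on 2009-09-04; the 2007-12-08 act date does not start the clock under the stated rule.
The untolled deadline — 42 months after 2009-09-04 — is 2013-03-04.
The period was tolled for 275 days by the pending related arbitration (2011-09-30 to 2012-07-01), pushing the deadline to 2013-12-04.
The pending criminal prosecution starting 2014-01-19 came too late — the period had run on 2013-12-04 — and so does not extend the deadline.
The defendant's absence from the jurisdiction from 2012-08-05 to 2013-01-25 does not toll the period, because no stated rule makes the defendant's absence a tolling event.
The other events in the timeline have no effect on the limitation period under the stated rules.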